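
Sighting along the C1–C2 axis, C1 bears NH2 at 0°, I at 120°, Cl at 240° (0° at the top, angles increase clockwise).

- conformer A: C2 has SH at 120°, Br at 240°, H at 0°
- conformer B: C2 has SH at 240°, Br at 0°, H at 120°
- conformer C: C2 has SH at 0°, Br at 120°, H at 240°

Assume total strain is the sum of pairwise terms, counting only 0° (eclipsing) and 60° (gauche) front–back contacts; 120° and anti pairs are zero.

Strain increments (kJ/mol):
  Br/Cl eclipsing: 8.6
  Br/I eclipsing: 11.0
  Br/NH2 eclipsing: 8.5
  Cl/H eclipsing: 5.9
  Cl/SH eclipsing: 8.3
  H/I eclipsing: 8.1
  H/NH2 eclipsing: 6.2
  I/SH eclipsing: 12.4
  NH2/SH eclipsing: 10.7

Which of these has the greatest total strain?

A (eclipsed): NH2–H eclipsed, I–SH eclipsed, Cl–Br eclipsed; 6.2 + 12.4 + 8.6 = 27.2 kJ/mol.
B (eclipsed): NH2–Br eclipsed, I–H eclipsed, Cl–SH eclipsed; 8.5 + 8.1 + 8.3 = 24.9 kJ/mol.
C (eclipsed): NH2–SH eclipsed, I–Br eclipsed, Cl–H eclipsed; 10.7 + 11.0 + 5.9 = 27.6 kJ/mol.
C has the highest total (27.6 kJ/mol).

C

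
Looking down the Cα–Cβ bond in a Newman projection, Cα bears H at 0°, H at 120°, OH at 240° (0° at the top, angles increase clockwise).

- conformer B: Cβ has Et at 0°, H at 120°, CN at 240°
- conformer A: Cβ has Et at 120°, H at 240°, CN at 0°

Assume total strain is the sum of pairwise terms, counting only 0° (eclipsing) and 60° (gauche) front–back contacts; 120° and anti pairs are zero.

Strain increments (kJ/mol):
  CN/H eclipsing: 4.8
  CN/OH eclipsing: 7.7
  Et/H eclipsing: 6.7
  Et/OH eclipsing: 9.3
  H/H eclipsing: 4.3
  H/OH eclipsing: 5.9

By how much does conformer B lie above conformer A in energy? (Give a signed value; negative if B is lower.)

+1.3 kJ/mol

B (eclipsed): H–Et eclipsed, H–H eclipsed, OH–CN eclipsed; 6.7 + 4.3 + 7.7 = 18.7 kJ/mol.
A (eclipsed): H–CN eclipsed, H–Et eclipsed, OH–H eclipsed; 4.8 + 6.7 + 5.9 = 17.4 kJ/mol.
E(B) − E(A) = 18.7 − 17.4 = +1.3 kJ/mol.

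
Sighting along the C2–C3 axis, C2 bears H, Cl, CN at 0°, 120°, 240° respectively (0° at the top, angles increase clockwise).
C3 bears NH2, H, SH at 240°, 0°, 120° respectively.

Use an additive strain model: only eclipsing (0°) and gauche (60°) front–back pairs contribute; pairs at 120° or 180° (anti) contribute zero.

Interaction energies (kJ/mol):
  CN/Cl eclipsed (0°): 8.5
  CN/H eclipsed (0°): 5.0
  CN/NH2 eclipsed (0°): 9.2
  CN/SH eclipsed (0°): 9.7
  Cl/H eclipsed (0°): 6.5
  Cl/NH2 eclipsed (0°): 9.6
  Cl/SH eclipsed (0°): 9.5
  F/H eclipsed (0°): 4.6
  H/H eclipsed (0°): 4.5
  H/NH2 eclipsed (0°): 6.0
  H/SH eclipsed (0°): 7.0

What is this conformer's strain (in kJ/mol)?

23.2 kJ/mol

This conformer (eclipsed): H(0°)/H(0°) eclipsed 4.5; Cl(120°)/SH(120°) eclipsed 9.5; CN(240°)/NH2(240°) eclipsed 9.2 → 23.2 kJ/mol.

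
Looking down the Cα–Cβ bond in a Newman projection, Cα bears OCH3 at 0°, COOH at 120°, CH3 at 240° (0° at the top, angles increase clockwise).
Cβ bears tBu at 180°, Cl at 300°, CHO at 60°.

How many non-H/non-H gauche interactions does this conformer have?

6

Non-H gauche pairs: OCH3(0°)/Cl(300°); OCH3(0°)/CHO(60°); COOH(120°)/tBu(180°); COOH(120°)/CHO(60°); CH3(240°)/tBu(180°); CH3(240°)/Cl(300°) — 6 interactions.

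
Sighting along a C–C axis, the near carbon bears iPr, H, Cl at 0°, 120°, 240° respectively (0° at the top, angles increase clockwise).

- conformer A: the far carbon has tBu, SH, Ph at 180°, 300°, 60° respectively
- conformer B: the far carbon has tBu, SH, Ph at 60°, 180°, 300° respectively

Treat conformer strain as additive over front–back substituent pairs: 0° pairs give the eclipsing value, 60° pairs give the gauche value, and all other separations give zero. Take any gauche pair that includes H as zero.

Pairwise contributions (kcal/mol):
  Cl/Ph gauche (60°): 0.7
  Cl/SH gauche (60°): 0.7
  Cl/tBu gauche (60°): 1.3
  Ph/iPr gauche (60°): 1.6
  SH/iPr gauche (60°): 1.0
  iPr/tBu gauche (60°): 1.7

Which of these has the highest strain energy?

A (staggered): iPr(0°)/SH(300°) gauche 1.0; iPr(0°)/Ph(60°) gauche 1.6; Cl(240°)/tBu(180°) gauche 1.3; Cl(240°)/SH(300°) gauche 0.7 → 4.6 kcal/mol.
B (staggered): iPr(0°)/tBu(60°) gauche 1.7; iPr(0°)/Ph(300°) gauche 1.6; Cl(240°)/SH(180°) gauche 0.7; Cl(240°)/Ph(300°) gauche 0.7 → 4.7 kcal/mol.
B has the highest total (4.7 kcal/mol).

B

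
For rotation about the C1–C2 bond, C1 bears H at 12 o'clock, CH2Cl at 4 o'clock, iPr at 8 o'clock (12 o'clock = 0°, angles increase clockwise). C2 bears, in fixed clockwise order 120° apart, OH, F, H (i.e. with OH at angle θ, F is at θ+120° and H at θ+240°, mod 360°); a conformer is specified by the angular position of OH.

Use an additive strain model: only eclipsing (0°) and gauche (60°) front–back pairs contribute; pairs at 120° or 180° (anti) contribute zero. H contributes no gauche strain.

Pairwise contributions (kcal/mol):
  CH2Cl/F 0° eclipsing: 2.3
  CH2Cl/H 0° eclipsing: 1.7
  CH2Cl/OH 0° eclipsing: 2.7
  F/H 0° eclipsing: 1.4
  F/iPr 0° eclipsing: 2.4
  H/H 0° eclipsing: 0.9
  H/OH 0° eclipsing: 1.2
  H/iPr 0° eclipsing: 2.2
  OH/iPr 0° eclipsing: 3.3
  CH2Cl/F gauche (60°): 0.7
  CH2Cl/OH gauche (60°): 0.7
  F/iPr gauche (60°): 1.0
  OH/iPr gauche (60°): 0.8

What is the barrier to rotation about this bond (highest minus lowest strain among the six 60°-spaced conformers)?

OH at 0° (eclipsed): H–OH eclipsed, CH2Cl–F eclipsed, iPr–H eclipsed; 1.2 + 2.3 + 2.2 = 5.7 kcal/mol.
OH at 60° (staggered): CH2Cl–OH gauche, CH2Cl–F gauche, iPr–F gauche; 0.7 + 0.7 + 1.0 = 2.4 kcal/mol.
OH at 120° (eclipsed): H–H eclipsed, CH2Cl–OH eclipsed, iPr–F eclipsed; 0.9 + 2.7 + 2.4 = 6.0 kcal/mol.
OH at 180° (staggered): CH2Cl–OH gauche, iPr–OH gauche, iPr–F gauche; 0.7 + 0.8 + 1.0 = 2.5 kcal/mol.
OH at 240° (eclipsed): H–F eclipsed, CH2Cl–H eclipsed, iPr–OH eclipsed; 1.4 + 1.7 + 3.3 = 6.4 kcal/mol.
OH at 300° (staggered): CH2Cl–F gauche, iPr–OH gauche; 0.7 + 0.8 = 1.5 kcal/mol.
Max at 240° (6.4 kcal/mol), min at 300° (1.5 kcal/mol); barrier = 4.9 kcal/mol.

4.9 kcal/mol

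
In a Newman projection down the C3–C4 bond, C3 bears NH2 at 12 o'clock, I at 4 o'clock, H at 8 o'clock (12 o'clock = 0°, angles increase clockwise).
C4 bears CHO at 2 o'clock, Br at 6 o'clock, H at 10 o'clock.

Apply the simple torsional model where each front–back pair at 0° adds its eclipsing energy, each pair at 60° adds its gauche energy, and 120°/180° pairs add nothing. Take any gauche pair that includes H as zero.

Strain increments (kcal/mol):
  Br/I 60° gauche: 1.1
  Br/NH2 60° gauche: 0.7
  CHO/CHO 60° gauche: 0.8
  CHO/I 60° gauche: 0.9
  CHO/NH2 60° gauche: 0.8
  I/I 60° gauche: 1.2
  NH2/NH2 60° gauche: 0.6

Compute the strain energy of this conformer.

2.8 kcal/mol

This conformer (staggered): NH2(0°)/CHO(60°) gauche 0.8; I(120°)/CHO(60°) gauche 0.9; I(120°)/Br(180°) gauche 1.1 → 2.8 kcal/mol.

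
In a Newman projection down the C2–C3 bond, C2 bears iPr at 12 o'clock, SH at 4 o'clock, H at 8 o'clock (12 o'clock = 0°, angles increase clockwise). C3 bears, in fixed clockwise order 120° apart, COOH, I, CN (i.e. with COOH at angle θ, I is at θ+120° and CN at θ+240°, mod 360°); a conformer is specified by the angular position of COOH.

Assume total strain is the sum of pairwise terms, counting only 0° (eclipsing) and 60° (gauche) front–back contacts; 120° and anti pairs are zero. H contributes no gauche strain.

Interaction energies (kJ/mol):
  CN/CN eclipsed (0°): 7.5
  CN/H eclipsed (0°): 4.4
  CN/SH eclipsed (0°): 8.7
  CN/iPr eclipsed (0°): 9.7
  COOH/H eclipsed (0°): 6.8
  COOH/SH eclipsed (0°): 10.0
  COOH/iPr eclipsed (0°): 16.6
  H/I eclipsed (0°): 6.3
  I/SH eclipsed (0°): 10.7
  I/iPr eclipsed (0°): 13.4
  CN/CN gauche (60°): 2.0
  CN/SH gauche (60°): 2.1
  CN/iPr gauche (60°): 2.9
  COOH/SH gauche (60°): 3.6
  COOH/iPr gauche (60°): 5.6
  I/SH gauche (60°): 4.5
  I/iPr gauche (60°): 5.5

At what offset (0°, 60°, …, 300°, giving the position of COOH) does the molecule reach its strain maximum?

COOH at 0° (eclipsed): iPr–COOH eclipsed, SH–I eclipsed, H–CN eclipsed; 16.6 + 10.7 + 4.4 = 31.7 kJ/mol.
COOH at 60° (staggered): iPr–COOH gauche, iPr–CN gauche, SH–COOH gauche, SH–I gauche; 5.6 + 2.9 + 3.6 + 4.5 = 16.6 kJ/mol.
COOH at 120° (eclipsed): iPr–CN eclipsed, SH–COOH eclipsed, H–I eclipsed; 9.7 + 10.0 + 6.3 = 26.0 kJ/mol.
COOH at 180° (staggered): iPr–I gauche, iPr–CN gauche, SH–COOH gauche, SH–CN gauche; 5.5 + 2.9 + 3.6 + 2.1 = 14.1 kJ/mol.
COOH at 240° (eclipsed): iPr–I eclipsed, SH–CN eclipsed, H–COOH eclipsed; 13.4 + 8.7 + 6.8 = 28.9 kJ/mol.
COOH at 300° (staggered): iPr–COOH gauche, iPr–I gauche, SH–I gauche, SH–CN gauche; 5.6 + 5.5 + 4.5 + 2.1 = 17.7 kJ/mol.
The maximum (31.7 kJ/mol) occurs with COOH at 0°.

0°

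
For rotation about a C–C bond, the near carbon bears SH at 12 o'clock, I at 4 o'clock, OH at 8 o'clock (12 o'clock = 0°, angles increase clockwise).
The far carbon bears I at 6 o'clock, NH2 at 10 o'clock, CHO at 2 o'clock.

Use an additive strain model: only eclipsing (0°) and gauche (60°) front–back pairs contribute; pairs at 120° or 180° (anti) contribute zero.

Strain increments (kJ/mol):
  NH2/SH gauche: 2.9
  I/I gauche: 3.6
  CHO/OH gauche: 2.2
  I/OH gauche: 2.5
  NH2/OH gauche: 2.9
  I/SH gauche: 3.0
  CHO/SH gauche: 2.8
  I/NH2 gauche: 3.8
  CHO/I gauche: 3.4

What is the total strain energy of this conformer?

This conformer (staggered): SH–NH2 gauche, SH–CHO gauche, I–I gauche, I–CHO gauche, OH–I gauche, OH–NH2 gauche; 2.9 + 2.8 + 3.6 + 3.4 + 2.5 + 2.9 = 18.1 kJ/mol.

18.1 kJ/mol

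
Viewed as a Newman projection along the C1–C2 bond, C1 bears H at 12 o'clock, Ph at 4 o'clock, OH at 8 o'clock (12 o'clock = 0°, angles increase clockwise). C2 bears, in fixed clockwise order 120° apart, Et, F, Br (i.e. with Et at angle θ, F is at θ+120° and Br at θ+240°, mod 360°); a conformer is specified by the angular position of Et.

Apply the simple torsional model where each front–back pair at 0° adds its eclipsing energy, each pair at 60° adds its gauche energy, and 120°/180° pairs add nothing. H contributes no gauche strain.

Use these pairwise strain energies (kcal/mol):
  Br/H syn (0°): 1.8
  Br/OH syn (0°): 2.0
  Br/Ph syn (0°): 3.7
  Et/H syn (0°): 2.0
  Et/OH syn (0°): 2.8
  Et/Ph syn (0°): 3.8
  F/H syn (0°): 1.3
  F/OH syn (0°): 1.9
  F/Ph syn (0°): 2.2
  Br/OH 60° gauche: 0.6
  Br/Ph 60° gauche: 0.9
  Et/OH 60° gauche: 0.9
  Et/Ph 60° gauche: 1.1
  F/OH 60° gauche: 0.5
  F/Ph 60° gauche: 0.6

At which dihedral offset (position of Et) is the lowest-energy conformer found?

Et at 0° is eclipsed. H at 0° is eclipsed with Et at 0° (2.0); Ph at 120° is eclipsed with F at 120° (2.2); OH at 240° is eclipsed with Br at 240° (2.0). Total 6.2 kcal/mol.
Et at 60° is staggered. Ph at 120° is gauche with Et at 60° (1.1); Ph at 120° is gauche with F at 180° (0.6); OH at 240° is gauche with F at 180° (0.5); OH at 240° is gauche with Br at 300° (0.6). Total 2.8 kcal/mol.
Et at 120° is eclipsed. H at 0° is eclipsed with Br at 0° (1.8); Ph at 120° is eclipsed with Et at 120° (3.8); OH at 240° is eclipsed with F at 240° (1.9). Total 7.5 kcal/mol.
Et at 180° is staggered. Ph at 120° is gauche with Et at 180° (1.1); Ph at 120° is gauche with Br at 60° (0.9); OH at 240° is gauche with Et at 180° (0.9); OH at 240° is gauche with F at 300° (0.5). Total 3.4 kcal/mol.
Et at 240° is eclipsed. H at 0° is eclipsed with F at 0° (1.3); Ph at 120° is eclipsed with Br at 120° (3.7); OH at 240° is eclipsed with Et at 240° (2.8). Total 7.8 kcal/mol.
Et at 300° is staggered. Ph at 120° is gauche with F at 60° (0.6); Ph at 120° is gauche with Br at 180° (0.9); OH at 240° is gauche with Et at 300° (0.9); OH at 240° is gauche with Br at 180° (0.6). Total 3.0 kcal/mol.
The minimum (2.8 kcal/mol) occurs with Et at 60°.

60°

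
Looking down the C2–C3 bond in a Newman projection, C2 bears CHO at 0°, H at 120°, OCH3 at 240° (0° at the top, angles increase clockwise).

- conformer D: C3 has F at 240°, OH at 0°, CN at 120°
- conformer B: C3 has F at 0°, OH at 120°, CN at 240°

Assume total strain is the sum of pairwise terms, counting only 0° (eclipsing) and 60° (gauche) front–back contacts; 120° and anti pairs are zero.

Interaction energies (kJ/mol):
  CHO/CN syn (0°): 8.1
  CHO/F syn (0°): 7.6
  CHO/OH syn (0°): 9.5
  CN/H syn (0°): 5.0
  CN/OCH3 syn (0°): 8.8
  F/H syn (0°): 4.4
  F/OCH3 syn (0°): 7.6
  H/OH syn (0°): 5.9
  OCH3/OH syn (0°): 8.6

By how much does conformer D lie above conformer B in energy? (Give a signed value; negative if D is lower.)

-0.2 kJ/mol

D (eclipsed): CHO–OH eclipsed, H–CN eclipsed, OCH3–F eclipsed; 9.5 + 5.0 + 7.6 = 22.1 kJ/mol.
B (eclipsed): CHO–F eclipsed, H–OH eclipsed, OCH3–CN eclipsed; 7.6 + 5.9 + 8.8 = 22.3 kJ/mol.
E(D) − E(B) = 22.1 − 22.3 = -0.2 kJ/mol.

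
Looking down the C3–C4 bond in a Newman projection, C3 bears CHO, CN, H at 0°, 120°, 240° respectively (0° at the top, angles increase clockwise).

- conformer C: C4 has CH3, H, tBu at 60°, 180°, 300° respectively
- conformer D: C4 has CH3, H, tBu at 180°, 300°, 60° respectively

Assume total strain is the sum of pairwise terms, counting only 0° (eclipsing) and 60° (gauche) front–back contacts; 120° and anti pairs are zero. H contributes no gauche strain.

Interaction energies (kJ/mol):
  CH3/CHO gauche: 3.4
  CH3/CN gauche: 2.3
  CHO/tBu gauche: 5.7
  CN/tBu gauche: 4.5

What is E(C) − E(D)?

C is staggered. CHO at 0° is gauche with CH3 at 60° (3.4); CHO at 0° is gauche with tBu at 300° (5.7); CN at 120° is gauche with CH3 at 60° (2.3). Total 11.4 kJ/mol.
D is staggered. CHO at 0° is gauche with tBu at 60° (5.7); CN at 120° is gauche with CH3 at 180° (2.3); CN at 120° is gauche with tBu at 60° (4.5). Total 12.5 kJ/mol.
E(C) − E(D) = 11.4 − 12.5 = -1.1 kJ/mol.

-1.1 kJ/mol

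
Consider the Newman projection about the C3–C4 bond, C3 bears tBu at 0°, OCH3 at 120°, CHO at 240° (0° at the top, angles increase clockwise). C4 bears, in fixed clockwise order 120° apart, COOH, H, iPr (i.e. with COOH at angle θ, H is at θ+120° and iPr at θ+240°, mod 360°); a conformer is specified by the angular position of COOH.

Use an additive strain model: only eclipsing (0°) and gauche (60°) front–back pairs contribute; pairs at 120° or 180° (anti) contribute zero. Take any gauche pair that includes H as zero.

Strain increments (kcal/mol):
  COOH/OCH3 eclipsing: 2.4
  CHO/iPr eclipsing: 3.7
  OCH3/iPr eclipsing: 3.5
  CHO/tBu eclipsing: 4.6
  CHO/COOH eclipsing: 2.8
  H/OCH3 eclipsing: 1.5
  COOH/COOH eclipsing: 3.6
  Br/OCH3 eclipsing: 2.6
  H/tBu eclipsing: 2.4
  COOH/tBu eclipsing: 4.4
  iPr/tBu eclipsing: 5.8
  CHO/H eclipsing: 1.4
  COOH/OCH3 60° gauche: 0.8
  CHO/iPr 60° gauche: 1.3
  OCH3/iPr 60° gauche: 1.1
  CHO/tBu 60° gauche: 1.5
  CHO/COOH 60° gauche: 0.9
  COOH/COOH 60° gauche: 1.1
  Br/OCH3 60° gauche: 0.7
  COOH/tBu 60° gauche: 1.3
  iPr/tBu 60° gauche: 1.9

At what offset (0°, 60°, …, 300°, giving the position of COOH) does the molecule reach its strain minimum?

COOH at 0° (eclipsed): tBu–COOH eclipsed, OCH3–H eclipsed, CHO–iPr eclipsed; 4.4 + 1.5 + 3.7 = 9.6 kcal/mol.
COOH at 60° (staggered): tBu–COOH gauche, tBu–iPr gauche, OCH3–COOH gauche, CHO–iPr gauche; 1.3 + 1.9 + 0.8 + 1.3 = 5.3 kcal/mol.
COOH at 120° (eclipsed): tBu–iPr eclipsed, OCH3–COOH eclipsed, CHO–H eclipsed; 5.8 + 2.4 + 1.4 = 9.6 kcal/mol.
COOH at 180° (staggered): tBu–iPr gauche, OCH3–COOH gauche, OCH3–iPr gauche, CHO–COOH gauche; 1.9 + 0.8 + 1.1 + 0.9 = 4.7 kcal/mol.
COOH at 240° (eclipsed): tBu–H eclipsed, OCH3–iPr eclipsed, CHO–COOH eclipsed; 2.4 + 3.5 + 2.8 = 8.7 kcal/mol.
COOH at 300° (staggered): tBu–COOH gauche, OCH3–iPr gauche, CHO–COOH gauche, CHO–iPr gauche; 1.3 + 1.1 + 0.9 + 1.3 = 4.6 kcal/mol.
The minimum (4.6 kcal/mol) occurs with COOH at 300°.

300°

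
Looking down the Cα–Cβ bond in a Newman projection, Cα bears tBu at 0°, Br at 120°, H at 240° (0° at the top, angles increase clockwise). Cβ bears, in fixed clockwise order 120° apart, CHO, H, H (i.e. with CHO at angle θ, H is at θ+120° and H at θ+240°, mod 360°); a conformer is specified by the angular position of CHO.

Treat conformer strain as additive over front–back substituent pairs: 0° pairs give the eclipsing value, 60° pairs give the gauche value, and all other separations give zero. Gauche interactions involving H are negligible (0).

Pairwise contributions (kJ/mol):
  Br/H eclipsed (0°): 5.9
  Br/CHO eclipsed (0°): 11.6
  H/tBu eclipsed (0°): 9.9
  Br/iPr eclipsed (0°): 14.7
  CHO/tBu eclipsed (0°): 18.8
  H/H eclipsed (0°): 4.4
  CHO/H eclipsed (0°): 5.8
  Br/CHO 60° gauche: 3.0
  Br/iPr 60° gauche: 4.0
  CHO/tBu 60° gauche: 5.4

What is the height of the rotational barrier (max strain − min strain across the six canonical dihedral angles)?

26.1 kJ/mol

CHO at 0° (eclipsed): tBu–CHO eclipsed, Br–H eclipsed, H–H eclipsed; 18.8 + 5.9 + 4.4 = 29.1 kJ/mol.
CHO at 60° (staggered): tBu–CHO gauche, Br–CHO gauche; 5.4 + 3.0 = 8.4 kJ/mol.
CHO at 120° (eclipsed): tBu–H eclipsed, Br–CHO eclipsed, H–H eclipsed; 9.9 + 11.6 + 4.4 = 25.9 kJ/mol.
CHO at 180° (staggered): Br–CHO gauche; 3.0 = 3.0 kJ/mol.
CHO at 240° (eclipsed): tBu–H eclipsed, Br–H eclipsed, H–CHO eclipsed; 9.9 + 5.9 + 5.8 = 21.6 kJ/mol.
CHO at 300° (staggered): tBu–CHO gauche; 5.4 = 5.4 kJ/mol.
Max at 0° (29.1 kJ/mol), min at 180° (3.0 kJ/mol); barrier = 26.1 kJ/mol.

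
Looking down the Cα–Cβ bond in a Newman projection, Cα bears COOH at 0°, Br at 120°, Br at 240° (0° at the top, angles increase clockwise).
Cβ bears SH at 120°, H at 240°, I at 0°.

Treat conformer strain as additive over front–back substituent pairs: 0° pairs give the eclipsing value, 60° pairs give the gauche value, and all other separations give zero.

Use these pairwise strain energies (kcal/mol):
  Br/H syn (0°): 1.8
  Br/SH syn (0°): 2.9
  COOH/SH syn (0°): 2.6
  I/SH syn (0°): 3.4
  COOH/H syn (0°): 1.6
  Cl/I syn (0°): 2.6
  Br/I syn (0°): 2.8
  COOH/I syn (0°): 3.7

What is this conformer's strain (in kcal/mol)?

8.4 kcal/mol

This conformer is eclipsed. COOH at 0° is eclipsed with I at 0° (3.7); Br at 120° is eclipsed with SH at 120° (2.9); Br at 240° is eclipsed with H at 240° (1.8). Total 8.4 kcal/mol.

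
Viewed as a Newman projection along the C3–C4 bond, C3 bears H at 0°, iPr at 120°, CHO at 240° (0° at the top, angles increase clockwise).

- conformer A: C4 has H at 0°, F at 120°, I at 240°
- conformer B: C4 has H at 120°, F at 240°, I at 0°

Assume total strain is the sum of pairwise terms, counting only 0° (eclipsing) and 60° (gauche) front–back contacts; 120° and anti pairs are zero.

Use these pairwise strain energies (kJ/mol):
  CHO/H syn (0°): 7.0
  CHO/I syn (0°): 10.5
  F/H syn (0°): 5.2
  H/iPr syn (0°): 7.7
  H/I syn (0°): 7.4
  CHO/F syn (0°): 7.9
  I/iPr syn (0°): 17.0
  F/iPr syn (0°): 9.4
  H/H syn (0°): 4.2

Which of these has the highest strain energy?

A is eclipsed. H at 0° is eclipsed with H at 0° (4.2); iPr at 120° is eclipsed with F at 120° (9.4); CHO at 240° is eclipsed with I at 240° (10.5). Total 24.1 kJ/mol.
B is eclipsed. H at 0° is eclipsed with I at 0° (7.4); iPr at 120° is eclipsed with H at 120° (7.7); CHO at 240° is eclipsed with F at 240° (7.9). Total 23.0 kJ/mol.
A has the highest total (24.1 kJ/mol).

A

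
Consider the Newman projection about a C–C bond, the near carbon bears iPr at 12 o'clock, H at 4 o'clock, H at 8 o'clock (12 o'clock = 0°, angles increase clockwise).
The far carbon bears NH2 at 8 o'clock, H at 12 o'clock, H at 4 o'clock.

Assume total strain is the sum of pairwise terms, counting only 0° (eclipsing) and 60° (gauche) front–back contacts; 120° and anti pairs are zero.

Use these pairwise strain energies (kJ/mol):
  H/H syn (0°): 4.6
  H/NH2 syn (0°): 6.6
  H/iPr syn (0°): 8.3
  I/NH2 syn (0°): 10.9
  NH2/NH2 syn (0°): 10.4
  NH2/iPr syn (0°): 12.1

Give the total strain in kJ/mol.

This conformer (eclipsed): iPr(0°)/H(0°) eclipsed 8.3; H(120°)/H(120°) eclipsed 4.6; H(240°)/NH2(240°) eclipsed 6.6 → 19.5 kJ/mol.

19.5 kJ/mol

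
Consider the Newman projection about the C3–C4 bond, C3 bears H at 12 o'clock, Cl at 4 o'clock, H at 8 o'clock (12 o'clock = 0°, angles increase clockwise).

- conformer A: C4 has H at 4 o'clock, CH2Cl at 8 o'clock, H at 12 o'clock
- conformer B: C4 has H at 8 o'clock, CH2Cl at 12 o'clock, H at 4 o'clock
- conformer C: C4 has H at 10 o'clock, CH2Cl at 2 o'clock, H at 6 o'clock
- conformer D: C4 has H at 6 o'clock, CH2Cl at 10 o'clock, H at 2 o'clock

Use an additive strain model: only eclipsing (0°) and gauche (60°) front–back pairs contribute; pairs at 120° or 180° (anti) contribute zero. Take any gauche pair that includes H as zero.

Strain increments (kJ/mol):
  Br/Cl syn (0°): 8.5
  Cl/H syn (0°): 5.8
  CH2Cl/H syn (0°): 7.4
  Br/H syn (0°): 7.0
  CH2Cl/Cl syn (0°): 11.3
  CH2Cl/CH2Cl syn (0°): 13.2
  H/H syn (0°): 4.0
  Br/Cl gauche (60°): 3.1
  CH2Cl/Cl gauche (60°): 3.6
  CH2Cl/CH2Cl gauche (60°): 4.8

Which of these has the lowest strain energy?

D

A (eclipsed): H(0°)/H(0°) eclipsed 4.0; Cl(120°)/H(120°) eclipsed 5.8; H(240°)/CH2Cl(240°) eclipsed 7.4 → 17.2 kJ/mol.
B (eclipsed): H(0°)/CH2Cl(0°) eclipsed 7.4; Cl(120°)/H(120°) eclipsed 5.8; H(240°)/H(240°) eclipsed 4.0 → 17.2 kJ/mol.
C (staggered): Cl(120°)/CH2Cl(60°) gauche 3.6 → 3.6 kJ/mol.
D (staggered): no non-H gauche contacts → 0.0 kJ/mol.
D has the lowest total (0.0 kJ/mol).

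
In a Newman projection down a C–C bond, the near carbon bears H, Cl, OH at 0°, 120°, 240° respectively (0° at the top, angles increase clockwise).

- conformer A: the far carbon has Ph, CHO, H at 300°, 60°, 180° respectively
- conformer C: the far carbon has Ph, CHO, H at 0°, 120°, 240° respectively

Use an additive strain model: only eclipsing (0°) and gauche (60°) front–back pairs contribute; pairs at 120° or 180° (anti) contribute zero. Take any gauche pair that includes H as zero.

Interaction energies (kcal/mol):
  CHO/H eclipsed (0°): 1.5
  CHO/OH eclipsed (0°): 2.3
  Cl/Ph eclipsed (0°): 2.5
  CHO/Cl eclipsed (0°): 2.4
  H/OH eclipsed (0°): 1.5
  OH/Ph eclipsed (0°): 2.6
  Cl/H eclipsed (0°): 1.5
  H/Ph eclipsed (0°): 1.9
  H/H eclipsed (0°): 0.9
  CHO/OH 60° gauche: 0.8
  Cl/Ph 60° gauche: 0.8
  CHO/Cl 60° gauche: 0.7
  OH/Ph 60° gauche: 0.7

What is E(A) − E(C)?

-4.4 kcal/mol

A is staggered. Cl at 120° is gauche with CHO at 60° (0.7); OH at 240° is gauche with Ph at 300° (0.7). Total 1.4 kcal/mol.
C is eclipsed. H at 0° is eclipsed with Ph at 0° (1.9); Cl at 120° is eclipsed with CHO at 120° (2.4); OH at 240° is eclipsed with H at 240° (1.5). Total 5.8 kcal/mol.
E(A) − E(C) = 1.4 − 5.8 = -4.4 kcal/mol.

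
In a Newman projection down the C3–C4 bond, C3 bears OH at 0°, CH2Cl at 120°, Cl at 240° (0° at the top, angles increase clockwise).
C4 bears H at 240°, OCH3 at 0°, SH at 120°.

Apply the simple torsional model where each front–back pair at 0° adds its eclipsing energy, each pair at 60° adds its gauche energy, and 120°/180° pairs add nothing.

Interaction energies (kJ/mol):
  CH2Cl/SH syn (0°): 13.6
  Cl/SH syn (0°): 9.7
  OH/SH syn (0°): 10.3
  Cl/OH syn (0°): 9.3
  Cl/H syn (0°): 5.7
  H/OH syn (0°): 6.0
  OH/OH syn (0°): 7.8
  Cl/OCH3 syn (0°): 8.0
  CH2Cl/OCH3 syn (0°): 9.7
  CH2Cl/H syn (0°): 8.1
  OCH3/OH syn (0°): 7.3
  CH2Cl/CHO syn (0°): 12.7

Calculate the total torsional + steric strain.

26.6 kJ/mol

This conformer (eclipsed): OH(0°)/OCH3(0°) eclipsed 7.3; CH2Cl(120°)/SH(120°) eclipsed 13.6; Cl(240°)/H(240°) eclipsed 5.7 → 26.6 kJ/mol.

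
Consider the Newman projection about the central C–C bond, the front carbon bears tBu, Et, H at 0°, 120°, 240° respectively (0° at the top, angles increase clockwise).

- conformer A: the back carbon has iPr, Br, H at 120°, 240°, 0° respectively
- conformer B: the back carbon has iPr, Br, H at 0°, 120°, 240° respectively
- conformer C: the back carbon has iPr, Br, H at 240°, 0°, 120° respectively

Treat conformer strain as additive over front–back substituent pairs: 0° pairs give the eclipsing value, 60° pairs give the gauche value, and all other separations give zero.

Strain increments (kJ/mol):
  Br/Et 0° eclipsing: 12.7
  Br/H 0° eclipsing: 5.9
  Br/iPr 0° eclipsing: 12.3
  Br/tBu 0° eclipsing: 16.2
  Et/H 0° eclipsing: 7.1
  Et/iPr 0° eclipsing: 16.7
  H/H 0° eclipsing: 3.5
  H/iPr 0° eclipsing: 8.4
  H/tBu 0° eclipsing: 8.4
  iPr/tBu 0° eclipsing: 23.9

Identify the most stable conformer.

A

A (eclipsed): tBu–H eclipsed, Et–iPr eclipsed, H–Br eclipsed; 8.4 + 16.7 + 5.9 = 31.0 kJ/mol.
B (eclipsed): tBu–iPr eclipsed, Et–Br eclipsed, H–H eclipsed; 23.9 + 12.7 + 3.5 = 40.1 kJ/mol.
C (eclipsed): tBu–Br eclipsed, Et–H eclipsed, H–iPr eclipsed; 16.2 + 7.1 + 8.4 = 31.7 kJ/mol.
A has the lowest total (31.0 kJ/mol).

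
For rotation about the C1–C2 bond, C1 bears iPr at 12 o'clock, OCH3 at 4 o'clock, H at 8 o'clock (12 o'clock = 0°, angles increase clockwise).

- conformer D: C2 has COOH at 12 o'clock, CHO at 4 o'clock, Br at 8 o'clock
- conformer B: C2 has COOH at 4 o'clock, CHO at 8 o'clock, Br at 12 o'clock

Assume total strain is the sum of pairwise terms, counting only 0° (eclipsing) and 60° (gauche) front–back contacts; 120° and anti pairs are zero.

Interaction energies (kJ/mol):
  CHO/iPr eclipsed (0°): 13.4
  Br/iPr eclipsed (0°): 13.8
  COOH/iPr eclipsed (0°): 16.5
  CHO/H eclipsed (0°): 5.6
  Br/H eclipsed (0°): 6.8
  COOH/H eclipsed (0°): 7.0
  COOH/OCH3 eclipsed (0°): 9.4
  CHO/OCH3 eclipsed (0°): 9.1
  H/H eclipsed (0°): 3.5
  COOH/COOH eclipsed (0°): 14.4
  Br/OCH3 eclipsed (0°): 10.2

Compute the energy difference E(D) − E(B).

+3.6 kJ/mol

D (eclipsed): iPr(0°)/COOH(0°) eclipsed 16.5; OCH3(120°)/CHO(120°) eclipsed 9.1; H(240°)/Br(240°) eclipsed 6.8 → 32.4 kJ/mol.
B (eclipsed): iPr(0°)/Br(0°) eclipsed 13.8; OCH3(120°)/COOH(120°) eclipsed 9.4; H(240°)/CHO(240°) eclipsed 5.6 → 28.8 kJ/mol.
E(D) − E(B) = 32.4 − 28.8 = +3.6 kJ/mol.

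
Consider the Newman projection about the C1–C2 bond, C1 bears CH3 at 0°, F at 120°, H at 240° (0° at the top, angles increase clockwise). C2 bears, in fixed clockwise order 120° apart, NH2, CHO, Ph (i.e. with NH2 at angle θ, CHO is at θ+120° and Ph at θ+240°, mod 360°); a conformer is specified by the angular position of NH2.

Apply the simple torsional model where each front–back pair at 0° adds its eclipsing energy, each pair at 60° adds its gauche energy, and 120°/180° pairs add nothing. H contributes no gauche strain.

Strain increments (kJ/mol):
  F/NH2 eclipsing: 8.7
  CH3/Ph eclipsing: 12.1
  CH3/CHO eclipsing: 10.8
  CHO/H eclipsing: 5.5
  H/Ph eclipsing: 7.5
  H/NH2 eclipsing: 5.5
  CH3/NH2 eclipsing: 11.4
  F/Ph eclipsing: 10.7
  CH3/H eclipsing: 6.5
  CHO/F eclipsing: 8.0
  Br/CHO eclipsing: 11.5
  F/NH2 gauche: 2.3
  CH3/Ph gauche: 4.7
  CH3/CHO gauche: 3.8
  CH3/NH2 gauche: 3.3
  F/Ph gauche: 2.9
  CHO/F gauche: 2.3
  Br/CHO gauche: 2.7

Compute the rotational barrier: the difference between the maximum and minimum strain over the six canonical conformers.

14.7 kJ/mol

NH2 at 0° (eclipsed): CH3(0°)/NH2(0°) eclipsed 11.4; F(120°)/CHO(120°) eclipsed 8.0; H(240°)/Ph(240°) eclipsed 7.5 → 26.9 kJ/mol.
NH2 at 60° (staggered): CH3(0°)/NH2(60°) gauche 3.3; CH3(0°)/Ph(300°) gauche 4.7; F(120°)/NH2(60°) gauche 2.3; F(120°)/CHO(180°) gauche 2.3 → 12.6 kJ/mol.
NH2 at 120° (eclipsed): CH3(0°)/Ph(0°) eclipsed 12.1; F(120°)/NH2(120°) eclipsed 8.7; H(240°)/CHO(240°) eclipsed 5.5 → 26.3 kJ/mol.
NH2 at 180° (staggered): CH3(0°)/CHO(300°) gauche 3.8; CH3(0°)/Ph(60°) gauche 4.7; F(120°)/NH2(180°) gauche 2.3; F(120°)/Ph(60°) gauche 2.9 → 13.7 kJ/mol.
NH2 at 240° (eclipsed): CH3(0°)/CHO(0°) eclipsed 10.8; F(120°)/Ph(120°) eclipsed 10.7; H(240°)/NH2(240°) eclipsed 5.5 → 27.0 kJ/mol.
NH2 at 300° (staggered): CH3(0°)/NH2(300°) gauche 3.3; CH3(0°)/CHO(60°) gauche 3.8; F(120°)/CHO(60°) gauche 2.3; F(120°)/Ph(180°) gauche 2.9 → 12.3 kJ/mol.
Max at 240° (27.0 kJ/mol), min at 300° (12.3 kJ/mol); barrier = 14.7 kJ/mol.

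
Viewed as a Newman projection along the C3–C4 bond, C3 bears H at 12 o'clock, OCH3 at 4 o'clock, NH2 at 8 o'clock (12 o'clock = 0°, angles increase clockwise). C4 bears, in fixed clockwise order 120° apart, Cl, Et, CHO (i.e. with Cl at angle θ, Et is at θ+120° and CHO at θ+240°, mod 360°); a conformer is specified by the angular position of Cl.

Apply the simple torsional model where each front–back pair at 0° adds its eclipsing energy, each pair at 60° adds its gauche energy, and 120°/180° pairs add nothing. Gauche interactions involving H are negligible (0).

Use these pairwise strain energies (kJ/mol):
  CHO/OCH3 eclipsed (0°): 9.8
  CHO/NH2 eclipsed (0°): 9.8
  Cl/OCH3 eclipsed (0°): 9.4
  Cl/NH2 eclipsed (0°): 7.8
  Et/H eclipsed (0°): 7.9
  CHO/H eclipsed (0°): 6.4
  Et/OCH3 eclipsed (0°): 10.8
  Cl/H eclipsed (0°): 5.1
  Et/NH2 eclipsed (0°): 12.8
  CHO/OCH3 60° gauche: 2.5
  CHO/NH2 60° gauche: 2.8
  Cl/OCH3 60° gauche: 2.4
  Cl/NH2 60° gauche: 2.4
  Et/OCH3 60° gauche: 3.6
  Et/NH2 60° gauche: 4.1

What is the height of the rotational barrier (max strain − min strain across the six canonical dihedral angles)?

Cl at 0° is eclipsed. H at 0° is eclipsed with Cl at 0° (5.1); OCH3 at 120° is eclipsed with Et at 120° (10.8); NH2 at 240° is eclipsed with CHO at 240° (9.8). Total 25.7 kJ/mol.
Cl at 60° is staggered. OCH3 at 120° is gauche with Cl at 60° (2.4); OCH3 at 120° is gauche with Et at 180° (3.6); NH2 at 240° is gauche with Et at 180° (4.1); NH2 at 240° is gauche with CHO at 300° (2.8). Total 12.9 kJ/mol.
Cl at 120° is eclipsed. H at 0° is eclipsed with CHO at 0° (6.4); OCH3 at 120° is eclipsed with Cl at 120° (9.4); NH2 at 240° is eclipsed with Et at 240° (12.8). Total 28.6 kJ/mol.
Cl at 180° is staggered. OCH3 at 120° is gauche with Cl at 180° (2.4); OCH3 at 120° is gauche with CHO at 60° (2.5); NH2 at 240° is gauche with Cl at 180° (2.4); NH2 at 240° is gauche with Et at 300° (4.1). Total 11.4 kJ/mol.
Cl at 240° is eclipsed. H at 0° is eclipsed with Et at 0° (7.9); OCH3 at 120° is eclipsed with CHO at 120° (9.8); NH2 at 240° is eclipsed with Cl at 240° (7.8). Total 25.5 kJ/mol.
Cl at 300° is staggered. OCH3 at 120° is gauche with Et at 60° (3.6); OCH3 at 120° is gauche with CHO at 180° (2.5); NH2 at 240° is gauche with Cl at 300° (2.4); NH2 at 240° is gauche with CHO at 180° (2.8). Total 11.3 kJ/mol.
Max at 120° (28.6 kJ/mol), min at 300° (11.3 kJ/mol); barrier = 17.3 kJ/mol.

17.3 kJ/mol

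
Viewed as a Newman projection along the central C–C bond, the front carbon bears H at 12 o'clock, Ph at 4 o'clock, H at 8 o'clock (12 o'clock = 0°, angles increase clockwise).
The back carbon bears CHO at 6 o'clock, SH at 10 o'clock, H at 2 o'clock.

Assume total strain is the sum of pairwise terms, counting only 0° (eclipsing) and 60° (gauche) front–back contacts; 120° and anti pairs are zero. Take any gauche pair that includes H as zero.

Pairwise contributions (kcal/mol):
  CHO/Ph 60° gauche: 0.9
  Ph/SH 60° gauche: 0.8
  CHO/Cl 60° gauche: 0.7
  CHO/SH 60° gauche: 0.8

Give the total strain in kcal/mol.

This conformer (staggered): Ph–CHO gauche; 0.9 = 0.9 kcal/mol.

0.9 kcal/mol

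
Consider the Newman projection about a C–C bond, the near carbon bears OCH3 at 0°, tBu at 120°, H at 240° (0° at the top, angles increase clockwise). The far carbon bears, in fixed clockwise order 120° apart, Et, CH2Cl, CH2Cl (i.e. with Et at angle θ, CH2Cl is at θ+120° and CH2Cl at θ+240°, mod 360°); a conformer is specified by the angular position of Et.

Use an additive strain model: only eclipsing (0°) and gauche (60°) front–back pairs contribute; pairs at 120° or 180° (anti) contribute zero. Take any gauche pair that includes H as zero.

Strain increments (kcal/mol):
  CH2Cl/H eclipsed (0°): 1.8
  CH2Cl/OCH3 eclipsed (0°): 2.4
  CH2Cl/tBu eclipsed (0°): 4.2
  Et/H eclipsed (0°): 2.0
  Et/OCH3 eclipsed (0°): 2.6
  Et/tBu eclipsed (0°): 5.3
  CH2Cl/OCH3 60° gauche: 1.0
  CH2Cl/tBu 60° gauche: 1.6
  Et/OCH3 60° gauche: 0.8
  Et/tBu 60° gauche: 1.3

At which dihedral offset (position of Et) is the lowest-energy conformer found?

Et at 0° is eclipsed. OCH3 at 0° is eclipsed with Et at 0° (2.6); tBu at 120° is eclipsed with CH2Cl at 120° (4.2); H at 240° is eclipsed with CH2Cl at 240° (1.8). Total 8.6 kcal/mol.
Et at 60° is staggered. OCH3 at 0° is gauche with Et at 60° (0.8); OCH3 at 0° is gauche with CH2Cl at 300° (1.0); tBu at 120° is gauche with Et at 60° (1.3); tBu at 120° is gauche with CH2Cl at 180° (1.6). Total 4.7 kcal/mol.
Et at 120° is eclipsed. OCH3 at 0° is eclipsed with CH2Cl at 0° (2.4); tBu at 120° is eclipsed with Et at 120° (5.3); H at 240° is eclipsed with CH2Cl at 240° (1.8). Total 9.5 kcal/mol.
Et at 180° is staggered. OCH3 at 0° is gauche with CH2Cl at 300° (1.0); OCH3 at 0° is gauche with CH2Cl at 60° (1.0); tBu at 120° is gauche with Et at 180° (1.3); tBu at 120° is gauche with CH2Cl at 60° (1.6). Total 4.9 kcal/mol.
Et at 240° is eclipsed. OCH3 at 0° is eclipsed with CH2Cl at 0° (2.4); tBu at 120° is eclipsed with CH2Cl at 120° (4.2); H at 240° is eclipsed with Et at 240° (2.0). Total 8.6 kcal/mol.
Et at 300° is staggered. OCH3 at 0° is gauche with Et at 300° (0.8); OCH3 at 0° is gauche with CH2Cl at 60° (1.0); tBu at 120° is gauche with CH2Cl at 60° (1.6); tBu at 120° is gauche with CH2Cl at 180° (1.6). Total 5.0 kcal/mol.
The minimum (4.7 kcal/mol) occurs with Et at 60°.

60°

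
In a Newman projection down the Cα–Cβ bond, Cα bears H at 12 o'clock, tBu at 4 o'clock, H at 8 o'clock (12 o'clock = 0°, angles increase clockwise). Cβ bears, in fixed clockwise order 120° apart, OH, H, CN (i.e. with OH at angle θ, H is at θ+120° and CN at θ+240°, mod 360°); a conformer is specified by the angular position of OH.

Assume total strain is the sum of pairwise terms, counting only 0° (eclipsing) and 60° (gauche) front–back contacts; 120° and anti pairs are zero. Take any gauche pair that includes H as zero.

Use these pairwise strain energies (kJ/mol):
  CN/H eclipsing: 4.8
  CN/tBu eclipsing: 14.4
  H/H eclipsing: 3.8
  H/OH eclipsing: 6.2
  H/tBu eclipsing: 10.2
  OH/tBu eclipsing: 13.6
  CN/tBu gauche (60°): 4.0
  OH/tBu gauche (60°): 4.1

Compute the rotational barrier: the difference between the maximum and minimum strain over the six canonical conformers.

OH at 0° (eclipsed): H(0°)/OH(0°) eclipsed 6.2; tBu(120°)/H(120°) eclipsed 10.2; H(240°)/CN(240°) eclipsed 4.8 → 21.2 kJ/mol.
OH at 60° (staggered): tBu(120°)/OH(60°) gauche 4.1 → 4.1 kJ/mol.
OH at 120° (eclipsed): H(0°)/CN(0°) eclipsed 4.8; tBu(120°)/OH(120°) eclipsed 13.6; H(240°)/H(240°) eclipsed 3.8 → 22.2 kJ/mol.
OH at 180° (staggered): tBu(120°)/OH(180°) gauche 4.1; tBu(120°)/CN(60°) gauche 4.0 → 8.1 kJ/mol.
OH at 240° (eclipsed): H(0°)/H(0°) eclipsed 3.8; tBu(120°)/CN(120°) eclipsed 14.4; H(240°)/OH(240°) eclipsed 6.2 → 24.4 kJ/mol.
OH at 300° (staggered): tBu(120°)/CN(180°) gauche 4.0 → 4.0 kJ/mol.
Max at 240° (24.4 kJ/mol), min at 300° (4.0 kJ/mol); barrier = 20.4 kJ/mol.

20.4 kJ/mol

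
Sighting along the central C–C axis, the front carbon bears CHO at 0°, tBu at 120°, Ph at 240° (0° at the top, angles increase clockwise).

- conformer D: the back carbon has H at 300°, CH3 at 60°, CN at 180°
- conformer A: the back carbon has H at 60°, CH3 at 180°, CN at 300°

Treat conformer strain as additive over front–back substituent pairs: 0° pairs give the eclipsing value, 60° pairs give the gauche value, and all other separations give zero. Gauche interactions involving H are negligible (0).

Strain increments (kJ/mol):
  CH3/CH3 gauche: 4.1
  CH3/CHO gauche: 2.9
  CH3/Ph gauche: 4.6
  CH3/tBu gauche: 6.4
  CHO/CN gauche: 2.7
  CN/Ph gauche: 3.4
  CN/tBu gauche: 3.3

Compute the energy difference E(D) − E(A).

D (staggered): CHO(0°)/CH3(60°) gauche 2.9; tBu(120°)/CH3(60°) gauche 6.4; tBu(120°)/CN(180°) gauche 3.3; Ph(240°)/CN(180°) gauche 3.4 → 16.0 kJ/mol.
A (staggered): CHO(0°)/CN(300°) gauche 2.7; tBu(120°)/CH3(180°) gauche 6.4; Ph(240°)/CH3(180°) gauche 4.6; Ph(240°)/CN(300°) gauche 3.4 → 17.1 kJ/mol.
E(D) − E(A) = 16.0 − 17.1 = -1.1 kJ/mol.

-1.1 kJ/mol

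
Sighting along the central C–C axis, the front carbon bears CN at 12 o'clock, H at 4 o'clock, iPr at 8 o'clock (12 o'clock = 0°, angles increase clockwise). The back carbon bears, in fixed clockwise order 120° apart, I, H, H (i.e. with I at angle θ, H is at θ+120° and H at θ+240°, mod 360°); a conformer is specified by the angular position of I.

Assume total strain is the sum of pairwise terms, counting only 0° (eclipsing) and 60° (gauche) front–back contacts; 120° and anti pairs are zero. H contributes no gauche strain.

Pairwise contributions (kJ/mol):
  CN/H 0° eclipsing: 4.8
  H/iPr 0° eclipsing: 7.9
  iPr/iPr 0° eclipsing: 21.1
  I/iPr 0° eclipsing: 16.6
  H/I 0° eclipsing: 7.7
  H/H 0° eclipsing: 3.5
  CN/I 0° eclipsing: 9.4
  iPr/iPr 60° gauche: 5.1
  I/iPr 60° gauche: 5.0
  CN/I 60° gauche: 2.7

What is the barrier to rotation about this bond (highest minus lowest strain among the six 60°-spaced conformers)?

22.2 kJ/mol

I at 0° is eclipsed. CN at 0° is eclipsed with I at 0° (9.4); H at 120° is eclipsed with H at 120° (3.5); iPr at 240° is eclipsed with H at 240° (7.9). Total 20.8 kJ/mol.
I at 60° is staggered. CN at 0° is gauche with I at 60° (2.7). Total 2.7 kJ/mol.
I at 120° is eclipsed. CN at 0° is eclipsed with H at 0° (4.8); H at 120° is eclipsed with I at 120° (7.7); iPr at 240° is eclipsed with H at 240° (7.9). Total 20.4 kJ/mol.
I at 180° is staggered. iPr at 240° is gauche with I at 180° (5.0). Total 5.0 kJ/mol.
I at 240° is eclipsed. CN at 0° is eclipsed with H at 0° (4.8); H at 120° is eclipsed with H at 120° (3.5); iPr at 240° is eclipsed with I at 240° (16.6). Total 24.9 kJ/mol.
I at 300° is staggered. CN at 0° is gauche with I at 300° (2.7); iPr at 240° is gauche with I at 300° (5.0). Total 7.7 kJ/mol.
Max at 240° (24.9 kJ/mol), min at 60° (2.7 kJ/mol); barrier = 22.2 kJ/mol.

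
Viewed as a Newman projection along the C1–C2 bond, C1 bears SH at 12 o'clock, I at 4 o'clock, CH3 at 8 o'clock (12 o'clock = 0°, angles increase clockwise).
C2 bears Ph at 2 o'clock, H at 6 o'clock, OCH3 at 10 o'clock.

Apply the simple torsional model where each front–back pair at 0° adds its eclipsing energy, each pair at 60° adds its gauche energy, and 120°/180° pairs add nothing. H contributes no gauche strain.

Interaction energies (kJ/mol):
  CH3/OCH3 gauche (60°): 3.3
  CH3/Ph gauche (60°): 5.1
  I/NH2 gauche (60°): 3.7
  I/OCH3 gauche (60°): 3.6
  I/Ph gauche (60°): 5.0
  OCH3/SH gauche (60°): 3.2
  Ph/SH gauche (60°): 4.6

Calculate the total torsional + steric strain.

16.1 kJ/mol

This conformer is staggered. SH at 0° is gauche with Ph at 60° (4.6); SH at 0° is gauche with OCH3 at 300° (3.2); I at 120° is gauche with Ph at 60° (5.0); CH3 at 240° is gauche with OCH3 at 300° (3.3). Total 16.1 kJ/mol.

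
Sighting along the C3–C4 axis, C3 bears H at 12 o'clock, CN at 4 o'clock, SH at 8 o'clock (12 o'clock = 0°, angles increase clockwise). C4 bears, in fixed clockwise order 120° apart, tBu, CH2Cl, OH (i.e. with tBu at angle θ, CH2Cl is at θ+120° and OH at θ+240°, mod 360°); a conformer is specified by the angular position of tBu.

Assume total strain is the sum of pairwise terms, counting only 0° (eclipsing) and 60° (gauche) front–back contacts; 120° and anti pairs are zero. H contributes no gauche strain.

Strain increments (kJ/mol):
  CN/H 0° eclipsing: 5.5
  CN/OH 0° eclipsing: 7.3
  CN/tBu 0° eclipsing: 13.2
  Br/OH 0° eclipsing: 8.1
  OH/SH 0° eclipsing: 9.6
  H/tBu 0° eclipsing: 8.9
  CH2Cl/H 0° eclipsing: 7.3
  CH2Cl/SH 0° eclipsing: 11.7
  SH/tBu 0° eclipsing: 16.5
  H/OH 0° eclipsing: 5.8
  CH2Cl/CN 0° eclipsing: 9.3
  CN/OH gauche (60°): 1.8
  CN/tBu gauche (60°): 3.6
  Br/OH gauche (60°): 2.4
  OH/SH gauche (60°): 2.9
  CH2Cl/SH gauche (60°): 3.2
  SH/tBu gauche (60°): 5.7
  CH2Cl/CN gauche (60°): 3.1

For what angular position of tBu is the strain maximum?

240°

tBu at 0° is eclipsed. H at 0° is eclipsed with tBu at 0° (8.9); CN at 120° is eclipsed with CH2Cl at 120° (9.3); SH at 240° is eclipsed with OH at 240° (9.6). Total 27.8 kJ/mol.
tBu at 60° is staggered. CN at 120° is gauche with tBu at 60° (3.6); CN at 120° is gauche with CH2Cl at 180° (3.1); SH at 240° is gauche with CH2Cl at 180° (3.2); SH at 240° is gauche with OH at 300° (2.9). Total 12.8 kJ/mol.
tBu at 120° is eclipsed. H at 0° is eclipsed with OH at 0° (5.8); CN at 120° is eclipsed with tBu at 120° (13.2); SH at 240° is eclipsed with CH2Cl at 240° (11.7). Total 30.7 kJ/mol.
tBu at 180° is staggered. CN at 120° is gauche with tBu at 180° (3.6); CN at 120° is gauche with OH at 60° (1.8); SH at 240° is gauche with tBu at 180° (5.7); SH at 240° is gauche with CH2Cl at 300° (3.2). Total 14.3 kJ/mol.
tBu at 240° is eclipsed. H at 0° is eclipsed with CH2Cl at 0° (7.3); CN at 120° is eclipsed with OH at 120° (7.3); SH at 240° is eclipsed with tBu at 240° (16.5). Total 31.1 kJ/mol.
tBu at 300° is staggered. CN at 120° is gauche with CH2Cl at 60° (3.1); CN at 120° is gauche with OH at 180° (1.8); SH at 240° is gauche with tBu at 300° (5.7); SH at 240° is gauche with OH at 180° (2.9). Total 13.5 kJ/mol.
The maximum (31.1 kJ/mol) occurs with tBu at 240°.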